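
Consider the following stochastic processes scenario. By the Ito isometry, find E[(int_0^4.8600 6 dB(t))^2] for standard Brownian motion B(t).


By Ito isometry: E[(int f dB)^2] = int f^2 dt
= 6^2 * 4.8600
= 36 * 4.8600 = 174.9600

174.9600


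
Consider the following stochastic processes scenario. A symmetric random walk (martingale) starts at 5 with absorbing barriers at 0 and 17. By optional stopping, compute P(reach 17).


By optional stopping theorem: E(M at tau) = M(0) = 5
P(hit 17)*17 + P(hit 0)*0 = 5
P(hit 17) = (5 - 0)/(17 - 0) = 5/17 = 0.2941

0.2941


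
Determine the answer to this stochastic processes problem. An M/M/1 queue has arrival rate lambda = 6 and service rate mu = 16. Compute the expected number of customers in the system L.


rho = 6/16 = 0.3750
L = rho/(1-rho)
= 0.3750/0.6250
= 0.6000

0.6000


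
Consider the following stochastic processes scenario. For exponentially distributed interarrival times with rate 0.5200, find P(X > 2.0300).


P(X > t) = exp(-lambda * t)
= exp(-0.5200 * 2.0300)
= exp(-1.0556) = 0.3480

0.3480


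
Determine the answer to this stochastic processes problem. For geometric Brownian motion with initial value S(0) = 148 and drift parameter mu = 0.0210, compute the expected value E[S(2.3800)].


E[S(t)] = S(0) * exp(mu * t)
= 148 * exp(0.0210 * 2.3800)
= 148 * 1.0513
= 155.5850

155.5850


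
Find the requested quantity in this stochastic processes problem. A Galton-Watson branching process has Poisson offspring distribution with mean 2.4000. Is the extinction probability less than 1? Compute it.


Since mu = 2.4000 > 1, extinction prob q < 1.
Solve s = exp(mu*(s-1)) iteratively.
q = 0.1214

0.1214


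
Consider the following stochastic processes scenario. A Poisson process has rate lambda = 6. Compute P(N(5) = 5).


P(N(t)=k) = (lambda*t)^k * exp(-lambda*t) / k!
lambda*t = 30
= 30^5 * exp(-30) / 5!
= 24300000 * 9.3576e-14 / 120
= 1.8949e-08

1.8949e-08


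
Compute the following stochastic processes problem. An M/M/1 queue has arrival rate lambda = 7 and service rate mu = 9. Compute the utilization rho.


rho = lambda/mu
= 7/9
= 0.7778

0.7778


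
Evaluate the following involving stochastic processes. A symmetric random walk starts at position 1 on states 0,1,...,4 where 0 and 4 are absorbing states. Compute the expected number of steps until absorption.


For symmetric RW on 0,...,N with absorbing barriers, E(i) = i*(N-i)
E(1) = 1 * 3 = 3

3


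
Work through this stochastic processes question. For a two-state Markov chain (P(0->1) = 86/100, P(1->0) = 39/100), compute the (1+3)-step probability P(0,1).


P^4 = P^1 * P^3
Computing via matrix multiplication of the transition matrix.
Entry (0,1) of P^4 = 0.6853

0.6853


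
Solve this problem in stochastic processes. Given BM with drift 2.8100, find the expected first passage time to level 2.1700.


Expected first passage time = a/mu
= 2.1700/2.8100
= 0.7722

0.7722


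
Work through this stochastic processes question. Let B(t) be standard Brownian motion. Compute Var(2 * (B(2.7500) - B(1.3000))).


Var(alpha*(B(t)-B(s))) = alpha^2 * (t-s)
= 2^2 * (2.7500 - 1.3000)
= 4 * 1.4500
= 5.8000

5.8000


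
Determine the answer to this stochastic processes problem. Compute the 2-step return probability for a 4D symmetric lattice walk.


P(return in 2 steps) = P(reverse first step) = 1/(2d)
= 1/8
= 0.1250

0.1250


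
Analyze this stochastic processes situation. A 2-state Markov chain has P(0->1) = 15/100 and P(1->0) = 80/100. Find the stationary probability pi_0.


Stationary distribution: pi_0 = p10/(p01+p10), pi_1 = p01/(p01+p10)
p01 = 0.1500, p10 = 0.8000
pi_0 = 0.8421

0.8421


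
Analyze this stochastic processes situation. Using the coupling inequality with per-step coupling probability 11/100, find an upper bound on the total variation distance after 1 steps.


TV distance bound <= (1-delta)^n
= (1 - 0.1100)^1
= 0.8900^1
= 0.8900

0.8900


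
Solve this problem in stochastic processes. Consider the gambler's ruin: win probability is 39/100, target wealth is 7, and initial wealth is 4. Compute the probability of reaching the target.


Gambler's ruin formula:
r = q/p = 0.6100/0.3900 = 1.5641
P(win) = (1 - r^i)/(1 - r^N)
= (1 - 1.5641^4)/(1 - 1.5641^7)
= 0.2276

0.2276


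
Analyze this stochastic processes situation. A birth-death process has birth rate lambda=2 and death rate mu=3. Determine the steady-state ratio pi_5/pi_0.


For birth-death process, pi_n/pi_0 = (lambda/mu)^n
= (2/3)^5
= 0.1317

0.1317


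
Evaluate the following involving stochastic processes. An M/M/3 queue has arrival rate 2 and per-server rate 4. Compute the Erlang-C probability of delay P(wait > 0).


a = lambda/mu = 0.5000
rho = a/c = 0.1667
Erlang-C formula applied:
C(c,a) = 0.0152

0.0152


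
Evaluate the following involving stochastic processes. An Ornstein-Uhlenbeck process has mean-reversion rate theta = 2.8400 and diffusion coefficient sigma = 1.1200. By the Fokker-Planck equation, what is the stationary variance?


Stationary variance = sigma^2 / (2*theta)
= 1.1200^2 / (2*2.8400)
= 1.2544 / 5.6800
= 0.2208

0.2208


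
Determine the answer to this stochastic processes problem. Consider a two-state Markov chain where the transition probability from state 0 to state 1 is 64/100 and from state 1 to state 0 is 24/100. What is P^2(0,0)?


Computing P^2 by matrix multiplication.
P = [[0.3600, 0.6400], [0.2400, 0.7600]]
After raising P to the power 2:
P^2(0,0) = 0.2832

0.2832


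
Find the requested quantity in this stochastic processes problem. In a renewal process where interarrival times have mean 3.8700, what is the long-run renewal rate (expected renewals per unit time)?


Long-run renewal rate = 1/E(X)
= 1/3.8700
= 0.2584

0.2584


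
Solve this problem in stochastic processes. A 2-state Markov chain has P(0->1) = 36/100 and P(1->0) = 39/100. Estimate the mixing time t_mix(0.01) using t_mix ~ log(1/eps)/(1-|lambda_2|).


lambda_2 = |1 - p01 - p10| = |1 - 0.3600 - 0.3900| = 0.2500
t_mix ~ log(1/eps)/(1 - |lambda_2|)
= log(100)/(1 - 0.2500) = 4.6052/0.7500
= 6.1402

6.1402


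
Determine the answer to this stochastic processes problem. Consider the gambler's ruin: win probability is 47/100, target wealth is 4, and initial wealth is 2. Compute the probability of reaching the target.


Gambler's ruin formula:
r = q/p = 0.5300/0.4700 = 1.1277
P(win) = (1 - r^i)/(1 - r^N)
= (1 - 1.1277^2)/(1 - 1.1277^4)
= 0.4402

0.4402


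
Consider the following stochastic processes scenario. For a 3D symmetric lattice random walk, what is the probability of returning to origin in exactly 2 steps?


P(return in 2 steps) = P(reverse first step) = 1/(2d)
= 1/6
= 0.1667

0.1667


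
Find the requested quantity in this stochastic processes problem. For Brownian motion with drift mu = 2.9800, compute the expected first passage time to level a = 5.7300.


Expected first passage time = a/mu
= 5.7300/2.9800
= 1.9228

1.9228


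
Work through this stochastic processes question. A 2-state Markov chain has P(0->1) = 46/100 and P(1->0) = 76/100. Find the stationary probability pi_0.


Stationary distribution: pi_0 = p10/(p01+p10), pi_1 = p01/(p01+p10)
p01 = 0.4600, p10 = 0.7600
pi_0 = 0.6230

0.6230


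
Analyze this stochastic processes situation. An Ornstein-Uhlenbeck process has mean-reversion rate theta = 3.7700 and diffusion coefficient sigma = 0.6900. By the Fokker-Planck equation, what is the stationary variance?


Stationary variance = sigma^2 / (2*theta)
= 0.6900^2 / (2*3.7700)
= 0.4761 / 7.5400
= 0.0631

0.0631


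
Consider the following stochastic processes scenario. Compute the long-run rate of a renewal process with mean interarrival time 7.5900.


Long-run renewal rate = 1/E(X)
= 1/7.5900
= 0.1318

0.1318


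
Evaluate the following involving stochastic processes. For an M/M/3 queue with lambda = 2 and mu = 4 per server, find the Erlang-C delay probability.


a = lambda/mu = 0.5000
rho = a/c = 0.1667
Erlang-C formula applied:
C(c,a) = 0.0152

0.0152


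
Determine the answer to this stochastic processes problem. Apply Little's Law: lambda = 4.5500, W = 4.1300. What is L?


Little's Law: L = lambda * W
= 4.5500 * 4.1300
= 18.7915

18.7915


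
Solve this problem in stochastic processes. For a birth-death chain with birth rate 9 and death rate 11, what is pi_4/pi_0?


For birth-death process, pi_n/pi_0 = (lambda/mu)^n
= (9/11)^4
= 0.4481

0.4481


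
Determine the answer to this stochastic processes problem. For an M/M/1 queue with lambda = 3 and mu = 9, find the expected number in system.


rho = 3/9 = 0.3333
L = rho/(1-rho)
= 0.3333/0.6667
= 0.5000

0.5000


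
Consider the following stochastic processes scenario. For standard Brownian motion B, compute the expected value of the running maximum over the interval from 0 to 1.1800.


E(max B(s)) = sqrt(2t/pi)
= sqrt(2*1.1800/pi)
= sqrt(0.7512)
= 0.8667

0.8667


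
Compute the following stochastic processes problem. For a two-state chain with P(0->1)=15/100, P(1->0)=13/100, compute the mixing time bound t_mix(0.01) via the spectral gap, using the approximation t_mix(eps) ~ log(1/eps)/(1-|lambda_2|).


lambda_2 = |1 - p01 - p10| = |1 - 0.1500 - 0.1300| = 0.7200
t_mix ~ log(1/eps)/(1 - |lambda_2|)
= log(100)/(1 - 0.7200) = 4.6052/0.2800
= 16.4470

16.4470


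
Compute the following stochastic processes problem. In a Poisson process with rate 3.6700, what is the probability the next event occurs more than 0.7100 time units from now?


P(X > t) = exp(-lambda * t)
= exp(-3.6700 * 0.7100)
= exp(-2.6057) = 0.0739

0.0739


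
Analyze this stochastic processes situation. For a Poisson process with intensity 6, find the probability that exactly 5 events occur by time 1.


P(N(t)=k) = (lambda*t)^k * exp(-lambda*t) / k!
lambda*t = 6
= 6^5 * exp(-6) / 5!
= 7776 * 0.0025 / 120
= 0.1606

0.1606


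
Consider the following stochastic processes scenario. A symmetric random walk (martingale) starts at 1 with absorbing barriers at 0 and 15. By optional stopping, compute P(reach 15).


By optional stopping theorem: E(M at tau) = M(0) = 1
P(hit 15)*15 + P(hit 0)*0 = 1
P(hit 15) = (1 - 0)/(15 - 0) = 1/15 = 0.0667

0.0667


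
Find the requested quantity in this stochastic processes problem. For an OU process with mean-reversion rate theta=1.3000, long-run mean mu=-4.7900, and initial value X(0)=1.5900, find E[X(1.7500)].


E[X(t)] = mu + (X(0) - mu)*exp(-theta*t)
= -4.7900 + (1.5900 - -4.7900)*exp(-1.3000*1.7500)
= -4.7900 + 6.3800 * 0.1028
= -4.1342

-4.1342


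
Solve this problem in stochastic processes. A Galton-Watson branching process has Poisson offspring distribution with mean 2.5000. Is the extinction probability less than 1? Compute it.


Since mu = 2.5000 > 1, extinction prob q < 1.
Solve s = exp(mu*(s-1)) iteratively.
q = 0.1074

0.1074


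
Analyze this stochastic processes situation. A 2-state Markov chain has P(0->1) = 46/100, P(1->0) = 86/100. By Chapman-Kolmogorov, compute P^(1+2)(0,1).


P^3 = P^1 * P^2
Computing via matrix multiplication of the transition matrix.
Entry (0,1) of P^3 = 0.3599

0.3599


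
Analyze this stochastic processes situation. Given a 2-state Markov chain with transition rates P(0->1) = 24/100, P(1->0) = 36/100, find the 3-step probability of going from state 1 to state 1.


Computing P^3 by matrix multiplication.
P = [[0.7600, 0.2400], [0.3600, 0.6400]]
After raising P to the power 3:
P^3(1,1) = 0.4384

0.4384


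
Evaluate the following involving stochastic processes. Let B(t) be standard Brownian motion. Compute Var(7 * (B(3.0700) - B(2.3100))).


Var(alpha*(B(t)-B(s))) = alpha^2 * (t-s)
= 7^2 * (3.0700 - 2.3100)
= 49 * 0.7600
= 37.2400

37.2400


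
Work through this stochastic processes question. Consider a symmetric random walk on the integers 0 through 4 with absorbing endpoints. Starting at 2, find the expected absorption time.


For symmetric RW on 0,...,N with absorbing barriers, E(i) = i*(N-i)
E(2) = 2 * 2 = 4

4


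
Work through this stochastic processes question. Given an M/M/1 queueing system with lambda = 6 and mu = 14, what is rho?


rho = lambda/mu
= 6/14
= 0.4286

0.4286


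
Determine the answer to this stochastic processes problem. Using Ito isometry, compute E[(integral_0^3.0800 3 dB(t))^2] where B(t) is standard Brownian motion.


By Ito isometry: E[(int f dB)^2] = int f^2 dt
= 3^2 * 3.0800
= 9 * 3.0800 = 27.7200

27.7200


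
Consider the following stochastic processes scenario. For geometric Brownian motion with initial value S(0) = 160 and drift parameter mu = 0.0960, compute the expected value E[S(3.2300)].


E[S(t)] = S(0) * exp(mu * t)
= 160 * exp(0.0960 * 3.2300)
= 160 * 1.3635
= 218.1655

218.1655


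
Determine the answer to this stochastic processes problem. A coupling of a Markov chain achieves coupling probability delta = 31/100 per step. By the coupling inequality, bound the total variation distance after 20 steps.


TV distance bound <= (1-delta)^n
= (1 - 0.3100)^20
= 0.6900^20
= 5.9839e-04

5.9839e-04


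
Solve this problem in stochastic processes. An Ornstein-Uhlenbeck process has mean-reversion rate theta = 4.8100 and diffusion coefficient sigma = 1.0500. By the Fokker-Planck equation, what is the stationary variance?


Stationary variance = sigma^2 / (2*theta)
= 1.0500^2 / (2*4.8100)
= 1.1025 / 9.6200
= 0.1146

0.1146


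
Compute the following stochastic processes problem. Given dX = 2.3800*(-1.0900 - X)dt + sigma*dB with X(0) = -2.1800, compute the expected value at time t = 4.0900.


E[X(t)] = mu + (X(0) - mu)*exp(-theta*t)
= -1.0900 + (-2.1800 - -1.0900)*exp(-2.3800*4.0900)
= -1.0900 + -1.0900 * 5.9223e-05
= -1.0901

-1.0901


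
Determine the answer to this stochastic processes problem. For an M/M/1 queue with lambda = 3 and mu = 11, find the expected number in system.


rho = 3/11 = 0.2727
L = rho/(1-rho)
= 0.2727/0.7273
= 0.3750

0.3750


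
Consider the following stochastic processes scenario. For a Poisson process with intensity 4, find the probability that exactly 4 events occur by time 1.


P(N(t)=k) = (lambda*t)^k * exp(-lambda*t) / k!
lambda*t = 4
= 4^4 * exp(-4) / 4!
= 256 * 0.0183 / 24
= 0.1954

0.1954


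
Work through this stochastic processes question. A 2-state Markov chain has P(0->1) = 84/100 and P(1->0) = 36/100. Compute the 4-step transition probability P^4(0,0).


Computing P^4 by matrix multiplication.
P = [[0.1600, 0.8400], [0.3600, 0.6400]]
After raising P to the power 4:
P^4(0,0) = 0.3011

0.3011


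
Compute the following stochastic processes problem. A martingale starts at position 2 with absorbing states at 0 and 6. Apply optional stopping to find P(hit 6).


By optional stopping theorem: E(M at tau) = M(0) = 2
P(hit 6)*6 + P(hit 0)*0 = 2
P(hit 6) = (2 - 0)/(6 - 0) = 1/3 = 0.3333

0.3333


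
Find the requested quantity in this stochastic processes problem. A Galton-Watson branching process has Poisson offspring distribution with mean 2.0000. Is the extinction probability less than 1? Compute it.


Since mu = 2.0000 > 1, extinction prob q < 1.
Solve s = exp(mu*(s-1)) iteratively.
q = 0.2032

0.2032


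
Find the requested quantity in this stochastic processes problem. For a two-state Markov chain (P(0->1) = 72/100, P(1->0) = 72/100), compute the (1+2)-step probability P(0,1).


P^3 = P^1 * P^2
Computing via matrix multiplication of the transition matrix.
Entry (0,1) of P^3 = 0.5426

0.5426


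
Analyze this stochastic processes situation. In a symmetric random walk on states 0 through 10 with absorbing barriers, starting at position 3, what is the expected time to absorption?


For symmetric RW on 0,...,N with absorbing barriers, E(i) = i*(N-i)
E(3) = 3 * 7 = 21

21


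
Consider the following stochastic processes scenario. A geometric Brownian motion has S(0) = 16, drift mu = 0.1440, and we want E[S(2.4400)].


E[S(t)] = S(0) * exp(mu * t)
= 16 * exp(0.1440 * 2.4400)
= 16 * 1.4210
= 22.7360

22.7360


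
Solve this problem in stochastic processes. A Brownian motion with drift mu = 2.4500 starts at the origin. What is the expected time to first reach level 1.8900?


Expected first passage time = a/mu
= 1.8900/2.4500
= 0.7714

0.7714


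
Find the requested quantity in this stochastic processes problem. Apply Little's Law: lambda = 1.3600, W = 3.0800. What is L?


Little's Law: L = lambda * W
= 1.3600 * 3.0800
= 4.1888

4.1888


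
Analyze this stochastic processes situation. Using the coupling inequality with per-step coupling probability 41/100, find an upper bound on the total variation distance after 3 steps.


TV distance bound <= (1-delta)^n
= (1 - 0.4100)^3
= 0.5900^3
= 0.2054

0.2054


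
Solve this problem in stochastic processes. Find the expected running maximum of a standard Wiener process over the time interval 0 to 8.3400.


E(max B(s)) = sqrt(2t/pi)
= sqrt(2*8.3400/pi)
= sqrt(5.3094)
= 2.3042

2.3042


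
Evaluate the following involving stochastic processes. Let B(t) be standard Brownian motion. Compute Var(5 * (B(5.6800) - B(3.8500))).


Var(alpha*(B(t)-B(s))) = alpha^2 * (t-s)
= 5^2 * (5.6800 - 3.8500)
= 25 * 1.8300
= 45.7500

45.7500


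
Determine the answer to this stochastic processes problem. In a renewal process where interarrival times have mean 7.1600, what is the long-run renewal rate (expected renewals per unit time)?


Long-run renewal rate = 1/E(X)
= 1/7.1600
= 0.1397

0.1397


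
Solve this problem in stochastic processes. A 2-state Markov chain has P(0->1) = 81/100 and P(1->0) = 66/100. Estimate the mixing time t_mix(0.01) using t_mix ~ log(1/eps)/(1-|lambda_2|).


lambda_2 = |1 - p01 - p10| = |1 - 0.8100 - 0.6600| = 0.4700
t_mix ~ log(1/eps)/(1 - |lambda_2|)
= log(100)/(1 - 0.4700) = 4.6052/0.5300
= 8.6890

8.6890


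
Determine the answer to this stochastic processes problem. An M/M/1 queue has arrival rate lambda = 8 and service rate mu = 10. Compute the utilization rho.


rho = lambda/mu
= 8/10
= 0.8000

0.8000


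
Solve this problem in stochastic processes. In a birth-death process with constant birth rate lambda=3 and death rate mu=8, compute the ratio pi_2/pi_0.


For birth-death process, pi_n/pi_0 = (lambda/mu)^n
= (3/8)^2
= 0.1406

0.1406


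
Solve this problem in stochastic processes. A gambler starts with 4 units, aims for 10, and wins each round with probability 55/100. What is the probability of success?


Gambler's ruin formula:
r = q/p = 0.4500/0.5500 = 0.8182
P(win) = (1 - r^i)/(1 - r^N)
= (1 - 0.8182^4)/(1 - 0.8182^10)
= 0.6376

0.6376


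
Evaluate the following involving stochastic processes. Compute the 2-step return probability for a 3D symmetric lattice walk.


P(return in 2 steps) = P(reverse first step) = 1/(2d)
= 1/6
= 0.1667

0.1667


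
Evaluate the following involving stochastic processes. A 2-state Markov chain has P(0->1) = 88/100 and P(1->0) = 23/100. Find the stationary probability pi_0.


Stationary distribution: pi_0 = p10/(p01+p10), pi_1 = p01/(p01+p10)
p01 = 0.8800, p10 = 0.2300
pi_0 = 0.2072

0.2072


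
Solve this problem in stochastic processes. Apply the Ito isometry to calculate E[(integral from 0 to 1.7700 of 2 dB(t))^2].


By Ito isometry: E[(int f dB)^2] = int f^2 dt
= 2^2 * 1.7700
= 4 * 1.7700 = 7.0800

7.0800


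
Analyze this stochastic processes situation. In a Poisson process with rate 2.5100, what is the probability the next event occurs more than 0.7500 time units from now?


P(X > t) = exp(-lambda * t)
= exp(-2.5100 * 0.7500)
= exp(-1.8825) = 0.1522

0.1522


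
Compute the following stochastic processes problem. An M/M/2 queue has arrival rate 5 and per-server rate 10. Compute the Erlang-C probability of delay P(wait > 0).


a = lambda/mu = 0.5000
rho = a/c = 0.2500
Erlang-C formula applied:
C(c,a) = 0.1000

0.1000


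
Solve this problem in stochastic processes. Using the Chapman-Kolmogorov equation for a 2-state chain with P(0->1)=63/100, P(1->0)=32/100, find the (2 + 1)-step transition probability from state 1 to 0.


P^3 = P^2 * P^1
Computing via matrix multiplication of the transition matrix.
Entry (1,0) of P^3 = 0.3368

0.3368


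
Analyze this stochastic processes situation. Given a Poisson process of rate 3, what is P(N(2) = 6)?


P(N(t)=k) = (lambda*t)^k * exp(-lambda*t) / k!
lambda*t = 6
= 6^6 * exp(-6) / 6!
= 46656 * 0.0025 / 720
= 0.1606

0.1606


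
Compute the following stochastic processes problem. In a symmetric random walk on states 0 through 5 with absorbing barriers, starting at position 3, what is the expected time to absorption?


For symmetric RW on 0,...,N with absorbing barriers, E(i) = i*(N-i)
E(3) = 3 * 2 = 6

6


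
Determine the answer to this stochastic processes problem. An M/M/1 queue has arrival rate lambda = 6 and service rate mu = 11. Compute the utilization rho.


rho = lambda/mu
= 6/11
= 0.5455

0.5455


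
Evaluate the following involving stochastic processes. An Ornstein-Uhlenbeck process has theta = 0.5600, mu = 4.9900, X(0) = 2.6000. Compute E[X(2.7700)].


E[X(t)] = mu + (X(0) - mu)*exp(-theta*t)
= 4.9900 + (2.6000 - 4.9900)*exp(-0.5600*2.7700)
= 4.9900 + -2.3900 * 0.2120
= 4.4833

4.4833


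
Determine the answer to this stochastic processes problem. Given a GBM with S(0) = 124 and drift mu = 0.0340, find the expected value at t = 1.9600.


E[S(t)] = S(0) * exp(mu * t)
= 124 * exp(0.0340 * 1.9600)
= 124 * 1.0689
= 132.5449

132.5449


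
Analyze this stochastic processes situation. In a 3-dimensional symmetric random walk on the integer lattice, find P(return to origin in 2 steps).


P(return in 2 steps) = P(reverse first step) = 1/(2d)
= 1/6
= 0.1667

0.1667


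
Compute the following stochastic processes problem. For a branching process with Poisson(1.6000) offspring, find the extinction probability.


Since mu = 1.6000 > 1, extinction prob q < 1.
Solve s = exp(mu*(s-1)) iteratively.
q = 0.3580

0.3580


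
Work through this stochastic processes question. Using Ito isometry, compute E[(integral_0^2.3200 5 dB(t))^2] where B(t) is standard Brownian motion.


By Ito isometry: E[(int f dB)^2] = int f^2 dt
= 5^2 * 2.3200
= 25 * 2.3200 = 58.0000

58.0000


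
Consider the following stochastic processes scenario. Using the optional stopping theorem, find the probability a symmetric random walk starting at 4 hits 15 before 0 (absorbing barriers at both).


By optional stopping theorem: E(M at tau) = M(0) = 4
P(hit 15)*15 + P(hit 0)*0 = 4
P(hit 15) = (4 - 0)/(15 - 0) = 4/15 = 0.2667

0.2667


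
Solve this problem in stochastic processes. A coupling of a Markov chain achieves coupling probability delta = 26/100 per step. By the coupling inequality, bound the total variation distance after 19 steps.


TV distance bound <= (1-delta)^n
= (1 - 0.2600)^19
= 0.7400^19
= 0.0033

0.0033


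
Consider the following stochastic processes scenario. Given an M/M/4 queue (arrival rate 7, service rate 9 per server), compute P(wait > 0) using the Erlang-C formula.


a = lambda/mu = 0.7778
rho = a/c = 0.1944
Erlang-C formula applied:
C(c,a) = 0.0087

0.0087


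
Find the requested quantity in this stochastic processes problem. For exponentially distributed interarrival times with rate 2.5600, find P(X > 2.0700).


P(X > t) = exp(-lambda * t)
= exp(-2.5600 * 2.0700)
= exp(-5.2992) = 0.0050

0.0050


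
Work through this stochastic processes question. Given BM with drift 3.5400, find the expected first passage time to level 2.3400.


Expected first passage time = a/mu
= 2.3400/3.5400
= 0.6610

0.6610


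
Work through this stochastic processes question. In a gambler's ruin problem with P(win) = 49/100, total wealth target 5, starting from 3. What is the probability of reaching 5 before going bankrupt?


Gambler's ruin formula:
r = q/p = 0.5100/0.4900 = 1.0408
P(win) = (1 - r^i)/(1 - r^N)
= (1 - 1.0408^3)/(1 - 1.0408^5)
= 0.5759

0.5759


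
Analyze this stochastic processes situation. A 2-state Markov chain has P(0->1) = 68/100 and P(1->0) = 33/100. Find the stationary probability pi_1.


Stationary distribution: pi_0 = p10/(p01+p10), pi_1 = p01/(p01+p10)
p01 = 0.6800, p10 = 0.3300
pi_1 = 0.6733

0.6733


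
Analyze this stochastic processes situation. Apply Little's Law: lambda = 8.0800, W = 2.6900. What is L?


Little's Law: L = lambda * W
= 8.0800 * 2.6900
= 21.7352

21.7352


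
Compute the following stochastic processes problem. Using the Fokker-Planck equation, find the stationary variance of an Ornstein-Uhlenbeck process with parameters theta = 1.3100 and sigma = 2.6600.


Stationary variance = sigma^2 / (2*theta)
= 2.6600^2 / (2*1.3100)
= 7.0756 / 2.6200
= 2.7006

2.7006


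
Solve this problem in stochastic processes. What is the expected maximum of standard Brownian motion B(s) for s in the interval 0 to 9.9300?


E(max B(s)) = sqrt(2t/pi)
= sqrt(2*9.9300/pi)
= sqrt(6.3216)
= 2.5143

2.5143


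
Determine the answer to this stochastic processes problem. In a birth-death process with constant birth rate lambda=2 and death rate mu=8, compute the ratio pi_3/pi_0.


For birth-death process, pi_n/pi_0 = (lambda/mu)^n
= (2/8)^3
= 0.0156

0.0156


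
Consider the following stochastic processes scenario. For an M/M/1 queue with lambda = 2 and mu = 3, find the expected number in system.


rho = 2/3 = 0.6667
L = rho/(1-rho)
= 0.6667/0.3333
= 2.0000

2.0000


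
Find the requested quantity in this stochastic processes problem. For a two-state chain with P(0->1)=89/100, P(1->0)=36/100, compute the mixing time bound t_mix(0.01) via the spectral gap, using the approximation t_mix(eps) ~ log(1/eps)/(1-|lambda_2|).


lambda_2 = |1 - p01 - p10| = |1 - 0.8900 - 0.3600| = 0.2500
t_mix ~ log(1/eps)/(1 - |lambda_2|)
= log(100)/(1 - 0.2500) = 4.6052/0.7500
= 6.1402

6.1402


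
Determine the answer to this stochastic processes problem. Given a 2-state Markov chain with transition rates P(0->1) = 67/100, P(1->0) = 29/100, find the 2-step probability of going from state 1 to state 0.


Computing P^2 by matrix multiplication.
P = [[0.3300, 0.6700], [0.2900, 0.7100]]
After raising P to the power 2:
P^2(1,0) = 0.3016

0.3016


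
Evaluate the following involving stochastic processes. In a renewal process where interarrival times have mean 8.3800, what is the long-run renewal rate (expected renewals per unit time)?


Long-run renewal rate = 1/E(X)
= 1/8.3800
= 0.1193

0.1193


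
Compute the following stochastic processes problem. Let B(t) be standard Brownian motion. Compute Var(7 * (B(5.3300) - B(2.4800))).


Var(alpha*(B(t)-B(s))) = alpha^2 * (t-s)
= 7^2 * (5.3300 - 2.4800)
= 49 * 2.8500
= 139.6500

139.6500


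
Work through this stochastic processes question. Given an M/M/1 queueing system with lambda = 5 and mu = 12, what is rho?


rho = lambda/mu
= 5/12
= 0.4167

0.4167


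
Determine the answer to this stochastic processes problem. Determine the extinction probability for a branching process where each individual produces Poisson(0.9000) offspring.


Since mu = 0.9000 <= 1, extinction probability = 1.

1.0000


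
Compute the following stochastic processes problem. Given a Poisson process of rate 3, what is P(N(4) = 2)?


P(N(t)=k) = (lambda*t)^k * exp(-lambda*t) / k!
lambda*t = 12
= 12^2 * exp(-12) / 2!
= 144 * 6.1442e-06 / 2
= 4.4238e-04

4.4238e-04


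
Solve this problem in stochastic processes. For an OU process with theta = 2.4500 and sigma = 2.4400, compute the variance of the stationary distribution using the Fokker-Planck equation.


Stationary variance = sigma^2 / (2*theta)
= 2.4400^2 / (2*2.4500)
= 5.9536 / 4.9000
= 1.2150

1.2150


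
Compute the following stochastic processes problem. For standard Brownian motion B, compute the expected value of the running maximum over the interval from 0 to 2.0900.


E(max B(s)) = sqrt(2t/pi)
= sqrt(2*2.0900/pi)
= sqrt(1.3305)
= 1.1535

1.1535


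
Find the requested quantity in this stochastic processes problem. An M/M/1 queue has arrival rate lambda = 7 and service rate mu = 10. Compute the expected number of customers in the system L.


rho = 7/10 = 0.7000
L = rho/(1-rho)
= 0.7000/0.3000
= 2.3333

2.3333


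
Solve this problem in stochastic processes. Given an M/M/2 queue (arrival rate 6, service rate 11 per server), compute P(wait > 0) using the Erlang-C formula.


a = lambda/mu = 0.5455
rho = a/c = 0.2727
Erlang-C formula applied:
C(c,a) = 0.1169

0.1169


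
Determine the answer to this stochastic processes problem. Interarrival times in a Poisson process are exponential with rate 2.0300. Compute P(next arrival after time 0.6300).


P(X > t) = exp(-lambda * t)
= exp(-2.0300 * 0.6300)
= exp(-1.2789) = 0.2783

0.2783


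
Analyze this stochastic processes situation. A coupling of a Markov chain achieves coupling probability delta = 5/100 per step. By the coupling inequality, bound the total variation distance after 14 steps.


TV distance bound <= (1-delta)^n
= (1 - 0.0500)^14
= 0.9500^14
= 0.4877

0.4877


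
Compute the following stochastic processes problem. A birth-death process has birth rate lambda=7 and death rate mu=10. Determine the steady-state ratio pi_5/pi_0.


For birth-death process, pi_n/pi_0 = (lambda/mu)^n
= (7/10)^5
= 0.1681

0.1681


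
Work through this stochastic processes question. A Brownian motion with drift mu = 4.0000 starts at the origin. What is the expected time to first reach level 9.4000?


Expected first passage time = a/mu
= 9.4000/4.0000
= 2.3500

2.3500


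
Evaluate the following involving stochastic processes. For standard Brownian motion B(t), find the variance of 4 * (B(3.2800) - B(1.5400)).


Var(alpha*(B(t)-B(s))) = alpha^2 * (t-s)
= 4^2 * (3.2800 - 1.5400)
= 16 * 1.7400
= 27.8400

27.8400


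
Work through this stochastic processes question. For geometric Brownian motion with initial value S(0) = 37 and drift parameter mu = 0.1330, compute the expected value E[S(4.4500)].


E[S(t)] = S(0) * exp(mu * t)
= 37 * exp(0.1330 * 4.4500)
= 37 * 1.8073
= 66.8712

66.8712


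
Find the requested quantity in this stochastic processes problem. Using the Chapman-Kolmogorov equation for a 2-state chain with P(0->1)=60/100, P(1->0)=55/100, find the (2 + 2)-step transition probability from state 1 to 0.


P^4 = P^2 * P^2
Computing via matrix multiplication of the transition matrix.
Entry (1,0) of P^4 = 0.4780

0.4780


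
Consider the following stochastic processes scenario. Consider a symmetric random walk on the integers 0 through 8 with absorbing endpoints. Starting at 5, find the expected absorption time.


For symmetric RW on 0,...,N with absorbing barriers, E(i) = i*(N-i)
E(5) = 5 * 3 = 15

15


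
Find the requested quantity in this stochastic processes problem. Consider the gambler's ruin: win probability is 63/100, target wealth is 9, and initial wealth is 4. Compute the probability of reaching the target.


Gambler's ruin formula:
r = q/p = 0.3700/0.6300 = 0.5873
P(win) = (1 - r^i)/(1 - r^N)
= (1 - 0.5873^4)/(1 - 0.5873^9)
= 0.8884

0.8884


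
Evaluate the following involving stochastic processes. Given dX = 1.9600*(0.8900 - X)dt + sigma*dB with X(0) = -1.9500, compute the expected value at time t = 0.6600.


E[X(t)] = mu + (X(0) - mu)*exp(-theta*t)
= 0.8900 + (-1.9500 - 0.8900)*exp(-1.9600*0.6600)
= 0.8900 + -2.8400 * 0.2743
= 0.1110

0.1110


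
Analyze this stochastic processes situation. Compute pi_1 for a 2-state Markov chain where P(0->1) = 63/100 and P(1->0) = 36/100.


Stationary distribution: pi_0 = p10/(p01+p10), pi_1 = p01/(p01+p10)
p01 = 0.6300, p10 = 0.3600
pi_1 = 0.6364

0.6364


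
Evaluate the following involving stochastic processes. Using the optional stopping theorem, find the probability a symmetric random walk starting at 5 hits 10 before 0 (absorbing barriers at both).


By optional stopping theorem: E(M at tau) = M(0) = 5
P(hit 10)*10 + P(hit 0)*0 = 5
P(hit 10) = (5 - 0)/(10 - 0) = 1/2 = 0.5000

0.5000


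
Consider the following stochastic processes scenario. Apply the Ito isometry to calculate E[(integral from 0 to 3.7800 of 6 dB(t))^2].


By Ito isometry: E[(int f dB)^2] = int f^2 dt
= 6^2 * 3.7800
= 36 * 3.7800 = 136.0800

136.0800


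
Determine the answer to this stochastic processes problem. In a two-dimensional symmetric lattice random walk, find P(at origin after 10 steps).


P = C(10,5)^2 / 4^10
= 252^2 / 1048576
= 63504 / 1048576
= 0.0606

0.0606


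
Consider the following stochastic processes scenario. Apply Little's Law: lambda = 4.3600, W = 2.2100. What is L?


Little's Law: L = lambda * W
= 4.3600 * 2.2100
= 9.6356

9.6356


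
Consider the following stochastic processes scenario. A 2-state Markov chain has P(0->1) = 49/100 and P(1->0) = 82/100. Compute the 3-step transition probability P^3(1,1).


Computing P^3 by matrix multiplication.
P = [[0.5100, 0.4900], [0.8200, 0.1800]]
After raising P to the power 3:
P^3(1,1) = 0.3554

0.3554


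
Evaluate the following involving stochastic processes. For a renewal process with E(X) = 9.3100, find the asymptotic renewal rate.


Long-run renewal rate = 1/E(X)
= 1/9.3100
= 0.1074

0.1074


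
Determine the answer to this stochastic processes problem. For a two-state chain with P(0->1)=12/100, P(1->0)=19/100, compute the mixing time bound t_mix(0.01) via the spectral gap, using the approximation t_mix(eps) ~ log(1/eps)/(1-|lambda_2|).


lambda_2 = |1 - p01 - p10| = |1 - 0.1200 - 0.1900| = 0.6900
t_mix ~ log(1/eps)/(1 - |lambda_2|)
= log(100)/(1 - 0.6900) = 4.6052/0.3100
= 14.8554

14.8554


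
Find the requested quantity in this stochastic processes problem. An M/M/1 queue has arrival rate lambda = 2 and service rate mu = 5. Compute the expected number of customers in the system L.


rho = 2/5 = 0.4000
L = rho/(1-rho)
= 0.4000/0.6000
= 0.6667

0.6667


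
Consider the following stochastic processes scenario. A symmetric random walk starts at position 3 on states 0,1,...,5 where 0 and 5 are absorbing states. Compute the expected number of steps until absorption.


For symmetric RW on 0,...,N with absorbing barriers, E(i) = i*(N-i)
E(3) = 3 * 2 = 6

6


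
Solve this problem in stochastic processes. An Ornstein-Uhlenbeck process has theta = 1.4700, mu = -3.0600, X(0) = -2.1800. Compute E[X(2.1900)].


E[X(t)] = mu + (X(0) - mu)*exp(-theta*t)
= -3.0600 + (-2.1800 - -3.0600)*exp(-1.4700*2.1900)
= -3.0600 + 0.8800 * 0.0400
= -3.0248

-3.0248


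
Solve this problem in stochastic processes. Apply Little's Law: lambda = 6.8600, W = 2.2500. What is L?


Little's Law: L = lambda * W
= 6.8600 * 2.2500
= 15.4350

15.4350


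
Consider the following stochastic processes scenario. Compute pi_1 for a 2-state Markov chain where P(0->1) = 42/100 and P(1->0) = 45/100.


Stationary distribution: pi_0 = p10/(p01+p10), pi_1 = p01/(p01+p10)
p01 = 0.4200, p10 = 0.4500
pi_1 = 0.4828

0.4828


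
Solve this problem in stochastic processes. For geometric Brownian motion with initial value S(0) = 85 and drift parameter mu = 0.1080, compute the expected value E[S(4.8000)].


E[S(t)] = S(0) * exp(mu * t)
= 85 * exp(0.1080 * 4.8000)
= 85 * 1.6793
= 142.7438

142.7438


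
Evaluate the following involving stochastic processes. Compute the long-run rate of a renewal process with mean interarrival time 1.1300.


Long-run renewal rate = 1/E(X)
= 1/1.1300
= 0.8850

0.8850


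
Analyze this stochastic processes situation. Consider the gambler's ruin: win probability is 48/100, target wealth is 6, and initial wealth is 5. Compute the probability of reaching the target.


Gambler's ruin formula:
r = q/p = 0.5200/0.4800 = 1.0833
P(win) = (1 - r^i)/(1 - r^N)
= (1 - 1.0833^5)/(1 - 1.0833^6)
= 0.7983

0.7983


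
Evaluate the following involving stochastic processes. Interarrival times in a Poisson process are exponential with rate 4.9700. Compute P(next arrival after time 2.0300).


P(X > t) = exp(-lambda * t)
= exp(-4.9700 * 2.0300)
= exp(-10.0891) = 4.1530e-05

4.1530e-05


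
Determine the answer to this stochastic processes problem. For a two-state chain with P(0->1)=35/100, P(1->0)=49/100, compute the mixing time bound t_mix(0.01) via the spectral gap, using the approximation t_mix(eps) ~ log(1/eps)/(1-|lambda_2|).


lambda_2 = |1 - p01 - p10| = |1 - 0.3500 - 0.4900| = 0.1600
t_mix ~ log(1/eps)/(1 - |lambda_2|)
= log(100)/(1 - 0.1600) = 4.6052/0.8400
= 5.4823

5.4823


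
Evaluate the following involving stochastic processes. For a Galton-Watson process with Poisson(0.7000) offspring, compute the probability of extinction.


Since mu = 0.7000 <= 1, extinction probability = 1.

1.0000


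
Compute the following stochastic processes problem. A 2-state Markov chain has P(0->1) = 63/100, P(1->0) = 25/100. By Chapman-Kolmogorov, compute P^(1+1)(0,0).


P^2 = P^1 * P^1
Computing via matrix multiplication of the transition matrix.
Entry (0,0) of P^2 = 0.2944

0.2944


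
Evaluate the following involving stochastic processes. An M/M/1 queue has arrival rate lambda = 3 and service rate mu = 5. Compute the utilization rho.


rho = lambda/mu
= 3/5
= 0.6000

0.6000


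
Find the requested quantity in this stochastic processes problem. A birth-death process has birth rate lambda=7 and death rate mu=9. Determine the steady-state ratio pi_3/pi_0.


For birth-death process, pi_n/pi_0 = (lambda/mu)^n
= (7/9)^3
= 0.4705

0.4705


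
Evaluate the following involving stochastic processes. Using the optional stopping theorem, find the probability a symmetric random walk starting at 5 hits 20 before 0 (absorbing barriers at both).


By optional stopping theorem: E(M at tau) = M(0) = 5
P(hit 20)*20 + P(hit 0)*0 = 5
P(hit 20) = (5 - 0)/(20 - 0) = 1/4 = 0.2500

0.2500


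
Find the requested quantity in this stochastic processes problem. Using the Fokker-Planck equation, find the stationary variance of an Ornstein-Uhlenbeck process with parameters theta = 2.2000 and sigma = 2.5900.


Stationary variance = sigma^2 / (2*theta)
= 2.5900^2 / (2*2.2000)
= 6.7081 / 4.4000
= 1.5246

1.5246


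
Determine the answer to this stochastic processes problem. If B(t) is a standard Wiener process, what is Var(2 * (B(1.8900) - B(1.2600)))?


Var(alpha*(B(t)-B(s))) = alpha^2 * (t-s)
= 2^2 * (1.8900 - 1.2600)
= 4 * 0.6300
= 2.5200

2.5200


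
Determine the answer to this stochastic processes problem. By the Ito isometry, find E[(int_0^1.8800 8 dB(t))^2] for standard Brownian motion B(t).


By Ito isometry: E[(int f dB)^2] = int f^2 dt
= 8^2 * 1.8800
= 64 * 1.8800 = 120.3200

120.3200


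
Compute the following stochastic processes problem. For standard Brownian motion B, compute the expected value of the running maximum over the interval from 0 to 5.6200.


E(max B(s)) = sqrt(2t/pi)
= sqrt(2*5.6200/pi)
= sqrt(3.5778)
= 1.8915

1.8915


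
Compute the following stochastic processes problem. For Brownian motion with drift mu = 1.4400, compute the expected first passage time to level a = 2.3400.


Expected first passage time = a/mu
= 2.3400/1.4400
= 1.6250

1.6250


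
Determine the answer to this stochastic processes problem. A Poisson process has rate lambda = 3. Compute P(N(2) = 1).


P(N(t)=k) = (lambda*t)^k * exp(-lambda*t) / k!
lambda*t = 6
= 6^1 * exp(-6) / 1!
= 6 * 0.0025 / 1
= 0.0149

0.0149


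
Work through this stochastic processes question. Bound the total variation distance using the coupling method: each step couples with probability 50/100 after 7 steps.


TV distance bound <= (1-delta)^n
= (1 - 0.5000)^7
= 0.5000^7
= 0.0078

0.0078


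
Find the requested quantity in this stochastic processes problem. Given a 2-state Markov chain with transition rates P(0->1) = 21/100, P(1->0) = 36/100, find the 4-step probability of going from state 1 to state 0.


Computing P^4 by matrix multiplication.
P = [[0.7900, 0.2100], [0.3600, 0.6400]]
After raising P to the power 4:
P^4(1,0) = 0.6100

0.6100
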